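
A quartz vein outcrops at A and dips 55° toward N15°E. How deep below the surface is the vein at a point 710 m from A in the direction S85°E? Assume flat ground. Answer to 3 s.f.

The hole lies 80° from the dip direction, so the down-dip offset is 710 × cos 80° = 123.29 m.
Depth = down-dip offset × tan(dip) = 123.29 × tan 55° = 123.29 × 1.4281
Depth = 176.08 m

176 m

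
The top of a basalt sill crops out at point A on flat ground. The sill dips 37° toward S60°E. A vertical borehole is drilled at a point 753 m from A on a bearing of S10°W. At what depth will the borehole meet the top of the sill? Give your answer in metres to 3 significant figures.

194 m

The hole lies 70° from the dip direction, so the down-dip offset is 753 × cos 70° = 257.54 m.
Depth = down-dip offset × tan(dip) = 257.54 × tan 37° = 257.54 × 0.7536
Depth = 194.07 m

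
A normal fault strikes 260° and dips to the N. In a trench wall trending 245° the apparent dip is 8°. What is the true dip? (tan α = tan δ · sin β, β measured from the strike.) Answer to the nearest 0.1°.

28.5°

The section is 15° from the strike.
tan(true dip) = tan 8° / sin 15° = 0.5430
true dip = arctan 0.5430 = 28.50°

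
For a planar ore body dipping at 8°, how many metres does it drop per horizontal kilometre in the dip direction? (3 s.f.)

drop per km = 1000 × tan 8° = 1000 × 0.1405

141 m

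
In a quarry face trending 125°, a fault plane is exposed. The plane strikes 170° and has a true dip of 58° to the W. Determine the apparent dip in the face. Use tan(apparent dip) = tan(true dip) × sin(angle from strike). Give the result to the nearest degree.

Angle between strike (170°) and section (125°): β = 45°.
tan α = tan 58° × sin 45° = 1.6003 × 0.7071 = 1.1316
α = arctan(1.1316) = 48.53°

49°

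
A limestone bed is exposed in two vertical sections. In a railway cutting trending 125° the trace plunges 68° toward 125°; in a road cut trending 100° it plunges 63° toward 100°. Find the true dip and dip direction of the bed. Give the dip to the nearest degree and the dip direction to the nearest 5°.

true dip 69°, dip direction 140°

Represent each trace as a vector plunging at its apparent dip toward its trend (east-north-up frame): v₁ = (0.307, -0.215, -0.927), v₂ = (0.447, -0.079, -0.891).
Cross product v₁ × v₂ gives the pole to the plane: n ∝ (0.118, -0.141, 0.072).
True dip = arccos(n_z / |n|) = arccos(0.3635) = 68.7°.
Dip direction = atan2(0.118, -0.141) = 140° (azimuth of n's horizontal projection).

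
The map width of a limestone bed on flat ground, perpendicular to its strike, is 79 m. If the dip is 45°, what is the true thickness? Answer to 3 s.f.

True thickness t = w · sin(dip) = 79 × sin 45°
t = 79 × 0.7071 = 55.861 m

55.9 m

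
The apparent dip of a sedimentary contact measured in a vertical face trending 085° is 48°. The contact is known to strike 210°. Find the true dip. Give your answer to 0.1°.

The section is 55° from the strike.
tan(true dip) = tan 48° / sin 55° = 1.3558
δ = arctan(1.3558) = 53.59°

53.6°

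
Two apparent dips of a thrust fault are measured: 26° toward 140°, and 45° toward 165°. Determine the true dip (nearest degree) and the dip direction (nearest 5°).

Each apparent-dip line lies in the plane. As unit vectors (x east, y north, z up), v₁ plunges 26°→140° and v₂ plunges 45°→165°.
Cross product v₁ × v₂ gives the pole to the plane: n ∝ (-0.187, -0.328, 0.269).
True dip = arccos(n_z / |n|) = arccos(0.5792) = 54.6°.
Dip direction = atan2(-0.187, -0.328) = 210° (azimuth of n's horizontal projection).

true dip 55°, dip direction 210°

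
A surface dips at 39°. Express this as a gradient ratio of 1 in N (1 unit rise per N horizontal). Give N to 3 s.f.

1 : N means tan θ = 1/N, so N = 1/tan 39° = 1/0.8098

1 in 1.23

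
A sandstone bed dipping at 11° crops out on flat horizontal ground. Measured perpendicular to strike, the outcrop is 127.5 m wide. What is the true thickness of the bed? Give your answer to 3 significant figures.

24.3 m

True thickness t = w · sin(dip) = 127.5 × sin 11°
t = 127.5 × 0.1908 = 24.328 m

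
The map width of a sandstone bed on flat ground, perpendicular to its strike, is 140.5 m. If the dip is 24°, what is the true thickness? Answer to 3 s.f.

57.1 m

True thickness t = w · sin(dip) = 140.5 × sin 24°
t = 140.5 × 0.4067 = 57.146 m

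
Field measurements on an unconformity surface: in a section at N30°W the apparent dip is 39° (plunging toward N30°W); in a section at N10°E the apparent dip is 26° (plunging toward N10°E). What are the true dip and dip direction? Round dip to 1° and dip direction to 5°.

true dip 40°, dip direction 315°

Represent each trace as a vector plunging at its apparent dip toward its trend (east-north-up frame): v₁ = (-0.389, 0.673, -0.629), v₂ = (0.156, 0.885, -0.438).
Cross product v₁ × v₂ gives the pole to the plane: n ∝ (-0.262, 0.269, 0.449).
True dip = arccos(n_z / |n|) = arccos(0.7673) = 39.9°.
Dip direction = atan2(-0.262, 0.269) = 316° (azimuth of n's horizontal projection).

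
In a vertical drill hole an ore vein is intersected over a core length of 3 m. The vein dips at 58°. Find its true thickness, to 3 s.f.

1.59 m

True thickness t = h · cos(dip) = 3 × cos 58°
t = 3 × 0.5299 = 1.590 m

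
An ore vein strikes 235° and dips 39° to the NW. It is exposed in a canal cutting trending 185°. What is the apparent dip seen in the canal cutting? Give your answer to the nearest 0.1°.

31.8°

Angle between strike (235°) and section (185°): β = 50°.
tan α = tan 39° × sin 50° = 0.8098 × 0.7660 = 0.6203
apparent dip = arctan 0.6203 = 31.81°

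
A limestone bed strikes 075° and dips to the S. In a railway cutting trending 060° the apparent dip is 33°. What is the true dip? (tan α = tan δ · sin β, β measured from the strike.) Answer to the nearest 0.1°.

68.3°

The section is 15° from the strike.
tan(true dip) = tan 33° / sin 15° = 2.5091
δ = arctan(2.5091) = 68.27°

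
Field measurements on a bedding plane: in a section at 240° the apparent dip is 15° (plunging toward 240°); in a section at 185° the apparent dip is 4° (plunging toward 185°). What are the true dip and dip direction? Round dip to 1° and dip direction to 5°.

true dip 16°, dip direction 260°

The two traces are lines in the plane: v₁ = (sin 240°·cos 15°, cos 240°·cos 15°, −sin 15°), v₂ = (sin 185°·cos 4°, cos 185°·cos 4°, −sin 4°).
Cross product v₁ × v₂ gives the pole to the plane: n ∝ (-0.224, -0.036, 0.789).
tan δ = √(n_x²+n_y²)/n_z = 0.226/0.789, so δ = 16.0°.
Dip direction = azimuth of (n_x, n_y) = atan2(-0.224, -0.036) = 261°.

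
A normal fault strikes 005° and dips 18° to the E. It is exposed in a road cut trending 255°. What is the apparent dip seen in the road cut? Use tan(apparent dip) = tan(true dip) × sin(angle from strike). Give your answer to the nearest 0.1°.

Angle between strike (005°) and section (255°): β = 70°.
tan(apparent dip) = tan 18° · sin 70° = 0.3053
α = arctan(0.3053) = 16.98°

17.0°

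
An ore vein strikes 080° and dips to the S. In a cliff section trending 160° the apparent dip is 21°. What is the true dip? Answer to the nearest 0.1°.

21.3°

β = acute angle between strike 080° and section 160° = 80°.
tan δ = tan α / sin β = tan 21° / sin 80° = 0.3839 / 0.9848 = 0.3898
true dip = arctan 0.3898 = 21.30°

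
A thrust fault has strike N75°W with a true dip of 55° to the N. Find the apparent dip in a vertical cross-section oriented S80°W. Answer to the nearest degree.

The section lies 25° from the strike.
tan(apparent dip) = tan 55° · sin 25° = 0.6036
α = arctan(0.6036) = 31.11°

31°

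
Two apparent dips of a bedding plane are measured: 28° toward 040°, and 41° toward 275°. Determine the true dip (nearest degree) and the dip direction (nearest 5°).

Each apparent-dip line lies in the plane. As unit vectors (x east, y north, z up), v₁ plunges 28°→040° and v₂ plunges 41°→275°.
The plane normal is n = v₁ × v₂ ∝ (-0.413, 0.725, 0.546).
True dip = arccos(n_z / |n|) = arccos(0.5474) = 56.8°.
The horizontal component of n points toward azimuth atan2(n_x, n_y) = 330°, the dip direction.

true dip 57°, dip direction 330°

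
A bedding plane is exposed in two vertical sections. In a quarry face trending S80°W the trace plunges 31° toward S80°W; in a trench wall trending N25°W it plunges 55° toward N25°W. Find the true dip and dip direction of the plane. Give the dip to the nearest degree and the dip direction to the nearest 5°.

The two traces are lines in the plane: v₁ = (sin 260°·cos 31°, cos 260°·cos 31°, −sin 31°), v₂ = (sin 335°·cos 55°, cos 335°·cos 55°, −sin 55°).
Cross product v₁ × v₂ gives the pole to the plane: n ∝ (-0.390, 0.567, 0.475).
True dip = arccos(n_z / |n|) = arccos(0.5682) = 55.4°.
The horizontal component of n points toward azimuth atan2(n_x, n_y) = 325°, the dip direction.

true dip 55°, dip direction 325°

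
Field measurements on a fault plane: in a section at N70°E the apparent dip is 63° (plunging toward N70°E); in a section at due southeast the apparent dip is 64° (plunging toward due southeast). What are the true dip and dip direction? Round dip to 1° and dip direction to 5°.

Represent each trace as a vector plunging at its apparent dip toward its trend (east-north-up frame): v₁ = (0.427, 0.155, -0.891), v₂ = (0.310, -0.310, -0.899).
n = v₁ × v₂ = (0.416, -0.107, 0.180) (taken with n_z > 0).
True dip = arccos(n_z / |n|) = arccos(0.3873) = 67.2°.
The horizontal component of n points toward azimuth atan2(n_x, n_y) = 104°, the dip direction.

true dip 67°, dip direction 105°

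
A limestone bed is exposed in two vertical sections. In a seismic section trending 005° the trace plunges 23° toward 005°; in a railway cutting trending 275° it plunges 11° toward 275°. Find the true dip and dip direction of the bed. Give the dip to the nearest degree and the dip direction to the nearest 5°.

true dip 25°, dip direction 340°

Each apparent-dip line lies in the plane. As unit vectors (x east, y north, z up), v₁ plunges 23°→005° and v₂ plunges 11°→275°.
n = v₁ × v₂ = (-0.142, 0.397, 0.904) (taken with n_z > 0).
True dip = arccos(n_z / |n|) = arccos(0.9061) = 25.0°.
Dip direction = azimuth of (n_x, n_y) = atan2(-0.142, 0.397) = 340°.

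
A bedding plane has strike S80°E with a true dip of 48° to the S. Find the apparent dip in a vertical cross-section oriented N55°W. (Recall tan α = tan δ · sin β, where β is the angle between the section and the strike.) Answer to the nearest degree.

The strike is S80°E and the section trends N55°W; the acute angle between them is β = 25°.
tan(apparent dip) = tan 48° · sin 25° = 0.4694
α = arctan(0.4694) = 25.14°

25°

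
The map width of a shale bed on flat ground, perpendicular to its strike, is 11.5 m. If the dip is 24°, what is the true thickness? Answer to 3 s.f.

True thickness t = w · sin(dip) = 11.5 × sin 24°
t = 11.5 × 0.4067 = 4.677 m

4.68 m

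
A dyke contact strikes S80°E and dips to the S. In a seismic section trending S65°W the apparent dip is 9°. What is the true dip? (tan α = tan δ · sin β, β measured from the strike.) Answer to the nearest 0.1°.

β = acute angle between strike S80°E and section S65°W = 35°.
tan(true dip) = tan 9° / sin 35° = 0.2761
true dip = arctan 0.2761 = 15.44°

15.4°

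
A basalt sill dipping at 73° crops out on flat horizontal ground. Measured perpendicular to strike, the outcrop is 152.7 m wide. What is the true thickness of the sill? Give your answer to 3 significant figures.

146 m

True thickness t = w · sin(dip) = 152.7 × sin 73°
t = 152.7 × 0.9563 = 146.028 m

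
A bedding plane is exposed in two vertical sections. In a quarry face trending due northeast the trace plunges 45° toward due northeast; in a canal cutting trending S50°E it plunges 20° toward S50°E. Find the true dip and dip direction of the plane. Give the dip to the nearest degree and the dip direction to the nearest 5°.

true dip 46°, dip direction 060°

The two traces are lines in the plane: v₁ = (sin 45°·cos 45°, cos 45°·cos 45°, −sin 45°), v₂ = (sin 130°·cos 20°, cos 130°·cos 20°, −sin 20°).
n = v₁ × v₂ = (0.598, 0.338, 0.662) (taken with n_z > 0).
True dip = arccos(n_z / |n|) = arccos(0.6938) = 46.1°.
Dip direction = azimuth of (n_x, n_y) = atan2(0.598, 0.338) = 61°.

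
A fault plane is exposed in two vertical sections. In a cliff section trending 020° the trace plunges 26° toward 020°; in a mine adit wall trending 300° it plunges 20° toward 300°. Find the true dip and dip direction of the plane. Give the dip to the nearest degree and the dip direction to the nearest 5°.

true dip 29°, dip direction 350°

Represent each trace as a vector plunging at its apparent dip toward its trend (east-north-up frame): v₁ = (0.307, 0.845, -0.438), v₂ = (-0.814, 0.470, -0.342).
The plane normal is n = v₁ × v₂ ∝ (-0.083, 0.462, 0.832).
Dip δ = arctan(|n_h|/n_z) = arctan(0.469/0.832) = 29.4°.
Dip direction = azimuth of (n_x, n_y) = atan2(-0.083, 0.462) = 350°.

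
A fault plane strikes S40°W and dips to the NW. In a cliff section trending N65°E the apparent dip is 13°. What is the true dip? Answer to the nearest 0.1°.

The section is 25° from the strike.
tan(true dip) = tan 13° / sin 25° = 0.5463
true dip = arctan 0.5463 = 28.65°

28.6°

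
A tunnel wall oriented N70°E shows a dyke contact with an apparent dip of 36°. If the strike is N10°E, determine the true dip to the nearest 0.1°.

40.0°

β = acute angle between strike N10°E and section N70°E = 60°.
tan(true dip) = tan 36° / sin 60° = 0.8389
δ = arctan(0.8389) = 39.99°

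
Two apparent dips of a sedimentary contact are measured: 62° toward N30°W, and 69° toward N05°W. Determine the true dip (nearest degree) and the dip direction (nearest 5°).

true dip 71°, dip direction 020°

Each apparent-dip line lies in the plane. As unit vectors (x east, y north, z up), v₁ plunges 62°→N30°W and v₂ plunges 69°→N05°W.
Cross product v₁ × v₂ gives the pole to the plane: n ∝ (0.064, 0.192, 0.071).
True dip = arccos(n_z / |n|) = arccos(0.3319) = 70.6°.
The horizontal component of n points toward azimuth atan2(n_x, n_y) = 19°, the dip direction.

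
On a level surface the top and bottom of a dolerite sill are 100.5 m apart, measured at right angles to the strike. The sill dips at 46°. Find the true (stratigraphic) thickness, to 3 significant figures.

72.3 m

True thickness t = w · sin(dip) = 100.5 × sin 46°
t = 100.5 × 0.7193 = 72.294 m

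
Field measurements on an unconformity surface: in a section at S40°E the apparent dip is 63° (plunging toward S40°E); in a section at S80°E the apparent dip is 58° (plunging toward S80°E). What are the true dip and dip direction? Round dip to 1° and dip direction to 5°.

Represent each trace as a vector plunging at its apparent dip toward its trend (east-north-up frame): v₁ = (0.292, -0.348, -0.891), v₂ = (0.522, -0.092, -0.848).
Cross product v₁ × v₂ gives the pole to the plane: n ∝ (0.213, -0.218, 0.155).
tan δ = √(n_x²+n_y²)/n_z = 0.304/0.155, so δ = 63.1°.
Dip direction = azimuth of (n_x, n_y) = atan2(0.213, -0.218) = 136°.

true dip 63°, dip direction 135°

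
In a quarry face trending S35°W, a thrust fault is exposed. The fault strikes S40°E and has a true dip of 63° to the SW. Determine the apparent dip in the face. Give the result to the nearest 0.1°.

The section lies 75° from the strike.
tan(apparent dip) = tan 63° · sin 75° = 1.8957
α = arctan(1.8957) = 62.19°

62.2°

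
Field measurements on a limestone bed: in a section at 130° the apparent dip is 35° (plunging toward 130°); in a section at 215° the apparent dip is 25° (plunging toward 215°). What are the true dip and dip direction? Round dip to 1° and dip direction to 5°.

The two traces are lines in the plane: v₁ = (sin 130°·cos 35°, cos 130°·cos 35°, −sin 35°), v₂ = (sin 215°·cos 25°, cos 215°·cos 25°, −sin 25°).
The plane normal is n = v₁ × v₂ ∝ (0.203, -0.563, 0.740).
True dip = arccos(n_z / |n|) = arccos(0.7771) = 39.0°.
The horizontal component of n points toward azimuth atan2(n_x, n_y) = 160°, the dip direction.

true dip 39°, dip direction 160°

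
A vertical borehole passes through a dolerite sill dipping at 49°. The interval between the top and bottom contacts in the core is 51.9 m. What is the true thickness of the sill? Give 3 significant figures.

True thickness t = h · cos(dip) = 51.9 × cos 49°
t = 51.9 × 0.6561 = 34.049 m

34.0 m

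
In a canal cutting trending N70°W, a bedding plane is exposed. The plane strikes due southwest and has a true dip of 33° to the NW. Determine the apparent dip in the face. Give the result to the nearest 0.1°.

30.5°

The section lies 65° from the strike.
tan α = tan 33° × sin 65° = 0.6494 × 0.9063 = 0.5886
apparent dip = arctan 0.5886 = 30.48°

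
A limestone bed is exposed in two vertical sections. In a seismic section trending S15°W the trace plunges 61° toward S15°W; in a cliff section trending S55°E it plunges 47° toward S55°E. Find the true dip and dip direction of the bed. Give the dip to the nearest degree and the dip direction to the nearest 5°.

Each apparent-dip line lies in the plane. As unit vectors (x east, y north, z up), v₁ plunges 61°→S15°W and v₂ plunges 47°→S55°E.
Cross product v₁ × v₂ gives the pole to the plane: n ∝ (0.000, -0.580, 0.311).
True dip = arccos(n_z / |n|) = arccos(0.4720) = 61.8°.
Dip direction = atan2(0.000, -0.580) = 180° (azimuth of n's horizontal projection).

true dip 62°, dip direction 180°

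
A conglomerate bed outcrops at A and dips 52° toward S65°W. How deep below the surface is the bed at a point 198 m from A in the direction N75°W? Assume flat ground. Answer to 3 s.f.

The hole lies 40° from the dip direction, so the down-dip offset is 198 × cos 40° = 151.68 m.
Depth = down-dip offset × tan(dip) = 151.68 × tan 52° = 151.68 × 1.2799
Depth = 194.14 m

194 m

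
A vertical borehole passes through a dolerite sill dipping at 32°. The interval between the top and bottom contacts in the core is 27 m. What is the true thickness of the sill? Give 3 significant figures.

True thickness t = h · cos(dip) = 27 × cos 32°
t = 27 × 0.8480 = 22.897 m

22.9 m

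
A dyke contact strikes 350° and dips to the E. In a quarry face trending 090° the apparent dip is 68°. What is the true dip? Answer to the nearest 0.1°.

68.3°

The section is 80° from the strike.
tan δ = tan α / sin β = tan 68° / sin 80° = 2.4751 / 0.9848 = 2.5133
true dip = arctan 2.5133 = 68.30°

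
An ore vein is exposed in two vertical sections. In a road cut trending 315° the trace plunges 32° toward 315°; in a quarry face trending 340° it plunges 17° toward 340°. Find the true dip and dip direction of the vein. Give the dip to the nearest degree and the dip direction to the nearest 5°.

true dip 41°, dip direction 270°

Each apparent-dip line lies in the plane. As unit vectors (x east, y north, z up), v₁ plunges 32°→315° and v₂ plunges 17°→340°.
The plane normal is n = v₁ × v₂ ∝ (-0.301, 0.002, 0.343).
tan δ = √(n_x²+n_y²)/n_z = 0.301/0.343, so δ = 41.3°.
Dip direction = azimuth of (n_x, n_y) = atan2(-0.301, 0.002) = 270°.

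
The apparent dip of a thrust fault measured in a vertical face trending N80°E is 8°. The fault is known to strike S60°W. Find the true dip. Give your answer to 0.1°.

22.3°

The section is 20° from the strike.
tan δ = tan α / sin β = tan 8° / sin 20° = 0.1405 / 0.3420 = 0.4109
δ = arctan(0.4109) = 22.34°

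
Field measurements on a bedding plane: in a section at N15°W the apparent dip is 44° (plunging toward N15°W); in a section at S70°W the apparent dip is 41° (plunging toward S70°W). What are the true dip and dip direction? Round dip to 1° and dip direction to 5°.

Represent each trace as a vector plunging at its apparent dip toward its trend (east-north-up frame): v₁ = (-0.186, 0.695, -0.695), v₂ = (-0.709, -0.258, -0.656).
n = v₁ × v₂ = (-0.635, 0.371, 0.541) (taken with n_z > 0).
True dip = arccos(n_z / |n|) = arccos(0.5925) = 53.7°.
The horizontal component of n points toward azimuth atan2(n_x, n_y) = 300°, the dip direction.

true dip 54°, dip direction 300°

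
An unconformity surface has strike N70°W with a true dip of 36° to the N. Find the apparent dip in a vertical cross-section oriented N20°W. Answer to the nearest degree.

The strike is N70°W and the section trends N20°W; the acute angle between them is β = 50°.
tan α = tan 36° × sin 50° = 0.7265 × 0.7660 = 0.5566
apparent dip = arctan 0.5566 = 29.10°

29°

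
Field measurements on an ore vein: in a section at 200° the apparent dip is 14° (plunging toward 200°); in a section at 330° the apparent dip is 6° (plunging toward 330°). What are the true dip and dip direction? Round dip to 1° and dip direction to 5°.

true dip 23°, dip direction 255°

Represent each trace as a vector plunging at its apparent dip toward its trend (east-north-up frame): v₁ = (-0.332, -0.912, -0.242), v₂ = (-0.497, 0.861, -0.105).
Cross product v₁ × v₂ gives the pole to the plane: n ∝ (-0.304, -0.086, 0.739).
True dip = arccos(n_z / |n|) = arccos(0.9197) = 23.1°.
Dip direction = azimuth of (n_x, n_y) = atan2(-0.304, -0.086) = 254°.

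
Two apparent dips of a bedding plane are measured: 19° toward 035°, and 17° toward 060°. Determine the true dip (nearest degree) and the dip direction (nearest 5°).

Represent each trace as a vector plunging at its apparent dip toward its trend (east-north-up frame): v₁ = (0.542, 0.775, -0.326), v₂ = (0.828, 0.478, -0.292).
Cross product v₁ × v₂ gives the pole to the plane: n ∝ (0.071, 0.111, 0.382).
True dip = arccos(n_z / |n|) = arccos(0.9454) = 19.0°.
The horizontal component of n points toward azimuth atan2(n_x, n_y) = 33°, the dip direction.

true dip 19°, dip direction 035°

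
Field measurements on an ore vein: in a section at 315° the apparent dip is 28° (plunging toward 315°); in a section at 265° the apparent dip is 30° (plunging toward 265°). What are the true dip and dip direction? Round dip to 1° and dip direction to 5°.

The two traces are lines in the plane: v₁ = (sin 315°·cos 28°, cos 315°·cos 28°, −sin 28°), v₂ = (sin 265°·cos 30°, cos 265°·cos 30°, −sin 30°).
n = v₁ × v₂ = (-0.348, 0.093, 0.586) (taken with n_z > 0).
True dip = arccos(n_z / |n|) = arccos(0.8521) = 31.6°.
The horizontal component of n points toward azimuth atan2(n_x, n_y) = 285°, the dip direction.

true dip 32°, dip direction 285°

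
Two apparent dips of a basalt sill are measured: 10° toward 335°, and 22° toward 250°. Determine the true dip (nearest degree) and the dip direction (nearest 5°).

true dip 23°, dip direction 270°

Each apparent-dip line lies in the plane. As unit vectors (x east, y north, z up), v₁ plunges 10°→335° and v₂ plunges 22°→250°.
n = v₁ × v₂ = (-0.389, -0.005, 0.910) (taken with n_z > 0).
Dip δ = arctan(|n_h|/n_z) = arctan(0.389/0.910) = 23.2°.
Dip direction = azimuth of (n_x, n_y) = atan2(-0.389, -0.005) = 269°.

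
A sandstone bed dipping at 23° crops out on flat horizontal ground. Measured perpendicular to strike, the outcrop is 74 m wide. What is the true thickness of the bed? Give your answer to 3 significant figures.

28.9 m

True thickness t = w · sin(dip) = 74 × sin 23°
t = 74 × 0.3907 = 28.914 m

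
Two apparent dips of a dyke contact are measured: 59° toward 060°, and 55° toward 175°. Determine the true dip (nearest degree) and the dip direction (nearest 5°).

Represent each trace as a vector plunging at its apparent dip toward its trend (east-north-up frame): v₁ = (0.446, 0.258, -0.857), v₂ = (0.050, -0.571, -0.819).
Cross product v₁ × v₂ gives the pole to the plane: n ∝ (0.701, -0.323, 0.268).
Dip δ = arctan(|n_h|/n_z) = arctan(0.771/0.268) = 70.9°.
Dip direction = azimuth of (n_x, n_y) = atan2(0.701, -0.323) = 115°.

true dip 71°, dip direction 115°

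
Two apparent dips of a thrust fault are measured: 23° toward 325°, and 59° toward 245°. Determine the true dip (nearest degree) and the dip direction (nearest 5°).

The two traces are lines in the plane: v₁ = (sin 325°·cos 23°, cos 325°·cos 23°, −sin 23°), v₂ = (sin 245°·cos 59°, cos 245°·cos 59°, −sin 59°).
Cross product v₁ × v₂ gives the pole to the plane: n ∝ (-0.731, -0.270, 0.467).
True dip = arccos(n_z / |n|) = arccos(0.5138) = 59.1°.
The horizontal component of n points toward azimuth atan2(n_x, n_y) = 250°, the dip direction.

true dip 59°, dip direction 250°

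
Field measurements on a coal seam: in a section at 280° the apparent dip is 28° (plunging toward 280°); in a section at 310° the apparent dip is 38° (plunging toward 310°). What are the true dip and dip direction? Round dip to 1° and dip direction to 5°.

The two traces are lines in the plane: v₁ = (sin 280°·cos 28°, cos 280°·cos 28°, −sin 28°), v₂ = (sin 310°·cos 38°, cos 310°·cos 38°, −sin 38°).
n = v₁ × v₂ = (-0.143, 0.252, 0.348) (taken with n_z > 0).
tan δ = √(n_x²+n_y²)/n_z = 0.290/0.348, so δ = 39.8°.
The horizontal component of n points toward azimuth atan2(n_x, n_y) = 330°, the dip direction.

true dip 40°, dip direction 330°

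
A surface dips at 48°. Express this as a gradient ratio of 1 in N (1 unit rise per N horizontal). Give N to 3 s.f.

1 in 0.900

1 : N means tan θ = 1/N, so N = 1/tan 48° = 1/1.1106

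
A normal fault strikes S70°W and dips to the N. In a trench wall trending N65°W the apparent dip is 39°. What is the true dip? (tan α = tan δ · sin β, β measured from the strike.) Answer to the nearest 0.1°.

48.9°

β = acute angle between strike S70°W and section N65°W = 45°.
tan δ = tan α / sin β = tan 39° / sin 45° = 0.8098 / 0.7071 = 1.1452
δ = arctan(1.1452) = 48.87°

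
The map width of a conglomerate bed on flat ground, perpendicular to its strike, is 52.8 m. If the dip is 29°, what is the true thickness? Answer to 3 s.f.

25.6 m

True thickness t = w · sin(dip) = 52.8 × sin 29°
t = 52.8 × 0.4848 = 25.598 m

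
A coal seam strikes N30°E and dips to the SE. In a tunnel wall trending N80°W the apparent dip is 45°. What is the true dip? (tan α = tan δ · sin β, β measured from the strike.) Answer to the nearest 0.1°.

The section is 70° from the strike.
tan δ = tan α / sin β = tan 45° / sin 70° = 1.0000 / 0.9397 = 1.0642
true dip = arctan 1.0642 = 46.78°

46.8°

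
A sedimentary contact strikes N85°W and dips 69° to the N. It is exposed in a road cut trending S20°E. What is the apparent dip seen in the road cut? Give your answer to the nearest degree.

67°

The strike is N85°W and the section trends S20°E; the acute angle between them is β = 65°.
tan(apparent dip) = tan 69° · sin 65° = 2.3610
α = arctan(2.3610) = 67.05°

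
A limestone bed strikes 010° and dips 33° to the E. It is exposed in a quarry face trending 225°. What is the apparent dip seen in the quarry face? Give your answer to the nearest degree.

20°

The section lies 35° from the strike.
tan α = tan 33° × sin 35° = 0.6494 × 0.5736 = 0.3725
α = arctan(0.3725) = 20.43°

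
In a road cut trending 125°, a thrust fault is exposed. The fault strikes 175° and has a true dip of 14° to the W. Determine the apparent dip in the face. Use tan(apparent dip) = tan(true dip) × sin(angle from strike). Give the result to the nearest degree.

11°

Angle between strike (175°) and section (125°): β = 50°.
tan α = tan 14° × sin 50° = 0.2493 × 0.7660 = 0.1910
apparent dip = arctan 0.1910 = 10.81°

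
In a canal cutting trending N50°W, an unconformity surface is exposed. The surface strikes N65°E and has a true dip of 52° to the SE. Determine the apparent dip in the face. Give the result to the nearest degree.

The section lies 65° from the strike.
tan α = tan 52° × sin 65° = 1.2799 × 0.9063 = 1.1600
α = arctan(1.1600) = 49.24°

49°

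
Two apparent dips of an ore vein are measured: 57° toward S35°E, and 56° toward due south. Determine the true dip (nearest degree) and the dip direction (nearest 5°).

The two traces are lines in the plane: v₁ = (sin 145°·cos 57°, cos 145°·cos 57°, −sin 57°), v₂ = (sin 180°·cos 56°, cos 180°·cos 56°, −sin 56°).
The plane normal is n = v₁ × v₂ ∝ (0.099, -0.259, 0.175).
True dip = arccos(n_z / |n|) = arccos(0.5330) = 57.8°.
Dip direction = azimuth of (n_x, n_y) = atan2(0.099, -0.259) = 159°.

true dip 58°, dip direction 160°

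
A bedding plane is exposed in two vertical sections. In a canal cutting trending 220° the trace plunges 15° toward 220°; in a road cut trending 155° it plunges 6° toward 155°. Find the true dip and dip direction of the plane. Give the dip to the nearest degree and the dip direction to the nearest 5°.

true dip 15°, dip direction 220°

Each apparent-dip line lies in the plane. As unit vectors (x east, y north, z up), v₁ plunges 15°→220° and v₂ plunges 6°→155°.
The plane normal is n = v₁ × v₂ ∝ (-0.156, -0.174, 0.871).
True dip = arccos(n_z / |n|) = arccos(0.9659) = 15.0°.
Dip direction = atan2(-0.156, -0.174) = 222° (azimuth of n's horizontal projection).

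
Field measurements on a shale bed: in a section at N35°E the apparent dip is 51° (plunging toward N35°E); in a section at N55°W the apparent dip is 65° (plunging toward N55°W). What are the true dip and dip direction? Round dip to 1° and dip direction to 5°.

The two traces are lines in the plane: v₁ = (sin 35°·cos 51°, cos 35°·cos 51°, −sin 51°), v₂ = (sin 305°·cos 65°, cos 305°·cos 65°, −sin 65°).
n = v₁ × v₂ = (-0.279, 0.596, 0.266) (taken with n_z > 0).
tan δ = √(n_x²+n_y²)/n_z = 0.658/0.266, so δ = 68.0°.
Dip direction = azimuth of (n_x, n_y) = atan2(-0.279, 0.596) = 335°.

true dip 68°, dip direction 335°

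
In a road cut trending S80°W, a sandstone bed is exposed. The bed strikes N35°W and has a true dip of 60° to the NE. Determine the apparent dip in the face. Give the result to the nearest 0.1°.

The strike is N35°W and the section trends S80°W; the acute angle between them is β = 65°.
tan(apparent dip) = tan 60° · sin 65° = 1.5698
α = arctan(1.5698) = 57.50°

57.5°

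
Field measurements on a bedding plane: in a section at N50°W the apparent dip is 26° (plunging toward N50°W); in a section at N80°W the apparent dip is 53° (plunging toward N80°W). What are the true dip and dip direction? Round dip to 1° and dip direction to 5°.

The two traces are lines in the plane: v₁ = (sin 310°·cos 26°, cos 310°·cos 26°, −sin 26°), v₂ = (sin 280°·cos 53°, cos 280°·cos 53°, −sin 53°).
The plane normal is n = v₁ × v₂ ∝ (-0.416, -0.290, 0.270).
Dip δ = arctan(|n_h|/n_z) = arctan(0.507/0.270) = 61.9°.
The horizontal component of n points toward azimuth atan2(n_x, n_y) = 235°, the dip direction.

true dip 62°, dip direction 235°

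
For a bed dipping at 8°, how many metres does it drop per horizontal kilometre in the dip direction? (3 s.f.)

141 m

drop per km = 1000 × tan 8° = 1000 × 0.1405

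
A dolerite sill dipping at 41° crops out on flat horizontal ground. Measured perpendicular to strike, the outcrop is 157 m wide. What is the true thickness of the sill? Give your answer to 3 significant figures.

True thickness t = w · sin(dip) = 157 × sin 41°
t = 157 × 0.6561 = 103.001 m

103 m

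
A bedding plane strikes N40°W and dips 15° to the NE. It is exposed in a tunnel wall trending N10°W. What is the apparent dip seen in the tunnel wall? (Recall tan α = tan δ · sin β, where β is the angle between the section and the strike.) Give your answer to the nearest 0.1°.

The section lies 30° from the strike.
tan(apparent dip) = tan 15° · sin 30° = 0.1340
apparent dip = arctan 0.1340 = 7.63°

7.6°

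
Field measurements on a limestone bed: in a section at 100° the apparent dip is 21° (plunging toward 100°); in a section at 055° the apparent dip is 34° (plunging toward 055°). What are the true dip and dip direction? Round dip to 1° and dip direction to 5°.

Represent each trace as a vector plunging at its apparent dip toward its trend (east-north-up frame): v₁ = (0.919, -0.162, -0.358), v₂ = (0.679, 0.476, -0.559).
The plane normal is n = v₁ × v₂ ∝ (0.261, 0.271, 0.547).
True dip = arccos(n_z / |n|) = arccos(0.8241) = 34.5°.
Dip direction = atan2(0.261, 0.271) = 44° (azimuth of n's horizontal projection).

true dip 34°, dip direction 045°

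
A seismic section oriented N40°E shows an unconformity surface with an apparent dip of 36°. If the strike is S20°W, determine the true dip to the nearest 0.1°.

64.8°

The section is 20° from the strike.
tan δ = tan α / sin β = tan 36° / sin 20° = 0.7265 / 0.3420 = 2.1243
δ = arctan(2.1243) = 64.79°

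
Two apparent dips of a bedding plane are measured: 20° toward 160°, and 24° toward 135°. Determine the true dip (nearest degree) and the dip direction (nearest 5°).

Represent each trace as a vector plunging at its apparent dip toward its trend (east-north-up frame): v₁ = (0.321, -0.883, -0.342), v₂ = (0.646, -0.646, -0.407).
Cross product v₁ × v₂ gives the pole to the plane: n ∝ (0.138, -0.090, 0.363).
tan δ = √(n_x²+n_y²)/n_z = 0.165/0.363, so δ = 24.5°.
The horizontal component of n points toward azimuth atan2(n_x, n_y) = 123°, the dip direction.

true dip 24°, dip direction 125°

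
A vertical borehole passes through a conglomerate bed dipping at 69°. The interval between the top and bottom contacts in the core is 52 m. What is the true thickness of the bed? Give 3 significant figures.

18.6 m

True thickness t = h · cos(dip) = 52 × cos 69°
t = 52 × 0.3584 = 18.635 m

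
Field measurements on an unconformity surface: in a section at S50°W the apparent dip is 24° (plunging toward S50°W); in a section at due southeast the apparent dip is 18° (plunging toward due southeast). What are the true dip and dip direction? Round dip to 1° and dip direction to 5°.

Each apparent-dip line lies in the plane. As unit vectors (x east, y north, z up), v₁ plunges 24°→S50°W and v₂ plunges 18°→due southeast.
n = v₁ × v₂ = (-0.092, -0.490, 0.866) (taken with n_z > 0).
True dip = arccos(n_z / |n|) = arccos(0.8666) = 29.9°.
The horizontal component of n points toward azimuth atan2(n_x, n_y) = 191°, the dip direction.

true dip 30°, dip direction 190°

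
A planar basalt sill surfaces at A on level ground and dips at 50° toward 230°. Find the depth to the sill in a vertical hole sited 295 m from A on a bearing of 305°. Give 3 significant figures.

The hole lies 75° from the dip direction, so the down-dip offset is 295 × cos 75° = 76.35 m.
Depth = down-dip offset × tan(dip) = 76.35 × tan 50° = 76.35 × 1.1918
Depth = 90.99 m

91.0 m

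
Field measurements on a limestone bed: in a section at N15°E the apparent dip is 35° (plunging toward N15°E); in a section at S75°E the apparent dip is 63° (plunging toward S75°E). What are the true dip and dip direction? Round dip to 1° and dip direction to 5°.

Each apparent-dip line lies in the plane. As unit vectors (x east, y north, z up), v₁ plunges 35°→N15°E and v₂ plunges 63°→S75°E.
n = v₁ × v₂ = (0.772, 0.063, 0.372) (taken with n_z > 0).
Dip δ = arctan(|n_h|/n_z) = arctan(0.775/0.372) = 64.4°.
The horizontal component of n points toward azimuth atan2(n_x, n_y) = 85°, the dip direction.

true dip 64°, dip direction 085°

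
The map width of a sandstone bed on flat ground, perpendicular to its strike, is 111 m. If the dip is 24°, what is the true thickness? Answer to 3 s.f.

45.1 m

True thickness t = w · sin(dip) = 111 × sin 24°
t = 111 × 0.4067 = 45.148 m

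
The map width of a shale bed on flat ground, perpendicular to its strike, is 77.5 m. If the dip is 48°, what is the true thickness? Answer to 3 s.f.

True thickness t = w · sin(dip) = 77.5 × sin 48°
t = 77.5 × 0.7431 = 57.594 m

57.6 m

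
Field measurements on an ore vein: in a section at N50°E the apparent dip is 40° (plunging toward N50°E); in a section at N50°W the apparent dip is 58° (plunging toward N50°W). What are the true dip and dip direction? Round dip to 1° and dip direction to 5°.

true dip 63°, dip direction 345°

Each apparent-dip line lies in the plane. As unit vectors (x east, y north, z up), v₁ plunges 40°→N50°E and v₂ plunges 58°→N50°W.
Cross product v₁ × v₂ gives the pole to the plane: n ∝ (-0.199, 0.759, 0.400).
tan δ = √(n_x²+n_y²)/n_z = 0.784/0.400, so δ = 63.0°.
Dip direction = azimuth of (n_x, n_y) = atan2(-0.199, 0.759) = 345°.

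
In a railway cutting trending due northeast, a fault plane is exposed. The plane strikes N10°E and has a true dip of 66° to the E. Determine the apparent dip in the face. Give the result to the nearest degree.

The section lies 35° from the strike.
tan α = tan 66° × sin 35° = 2.2460 × 0.5736 = 1.2883
α = arctan(1.2883) = 52.18°

52°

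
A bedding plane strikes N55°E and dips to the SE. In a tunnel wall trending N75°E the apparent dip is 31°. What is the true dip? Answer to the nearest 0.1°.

The section is 20° from the strike.
tan δ = tan α / sin β = tan 31° / sin 20° = 0.6009 / 0.3420 = 1.7568
δ = arctan(1.7568) = 60.35°

60.4°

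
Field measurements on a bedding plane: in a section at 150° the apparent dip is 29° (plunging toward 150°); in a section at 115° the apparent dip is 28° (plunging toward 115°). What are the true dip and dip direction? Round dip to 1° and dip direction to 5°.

true dip 30°, dip direction 135°

The two traces are lines in the plane: v₁ = (sin 150°·cos 29°, cos 150°·cos 29°, −sin 29°), v₂ = (sin 115°·cos 28°, cos 115°·cos 28°, −sin 28°).
The plane normal is n = v₁ × v₂ ∝ (0.175, -0.183, 0.443).
Dip δ = arctan(|n_h|/n_z) = arctan(0.253/0.443) = 29.7°.
The horizontal component of n points toward azimuth atan2(n_x, n_y) = 136°, the dip direction.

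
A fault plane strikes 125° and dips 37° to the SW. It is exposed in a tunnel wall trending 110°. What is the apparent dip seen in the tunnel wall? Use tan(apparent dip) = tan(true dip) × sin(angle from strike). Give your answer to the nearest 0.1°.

The strike is 125° and the section trends 110°; the acute angle between them is β = 15°.
tan(apparent dip) = tan 37° · sin 15° = 0.1950
apparent dip = arctan 0.1950 = 11.04°

11.0°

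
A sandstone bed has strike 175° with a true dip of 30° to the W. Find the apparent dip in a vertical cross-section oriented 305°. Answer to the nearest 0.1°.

The strike is 175° and the section trends 305°; the acute angle between them is β = 50°.
tan(apparent dip) = tan 30° · sin 50° = 0.4423
α = arctan(0.4423) = 23.86°

23.9°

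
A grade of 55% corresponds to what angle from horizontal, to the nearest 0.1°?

28.8°

tan θ = 55/100 = 0.5500
θ = arctan(0.5500) = 28.81°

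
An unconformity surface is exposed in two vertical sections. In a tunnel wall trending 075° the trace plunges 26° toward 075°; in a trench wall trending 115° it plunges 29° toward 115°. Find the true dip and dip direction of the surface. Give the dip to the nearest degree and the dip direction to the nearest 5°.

Each apparent-dip line lies in the plane. As unit vectors (x east, y north, z up), v₁ plunges 26°→075° and v₂ plunges 29°→115°.
The plane normal is n = v₁ × v₂ ∝ (0.275, -0.073, 0.505).
True dip = arccos(n_z / |n|) = arccos(0.8714) = 29.4°.
The horizontal component of n points toward azimuth atan2(n_x, n_y) = 105°, the dip direction.

true dip 29°, dip direction 105°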